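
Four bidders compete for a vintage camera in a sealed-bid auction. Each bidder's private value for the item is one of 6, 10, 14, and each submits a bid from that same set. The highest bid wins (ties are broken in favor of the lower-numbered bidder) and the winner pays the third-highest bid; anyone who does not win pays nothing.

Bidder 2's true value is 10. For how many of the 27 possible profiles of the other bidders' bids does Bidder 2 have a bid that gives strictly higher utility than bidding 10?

Others bid (6, 6, 14): truth gives 0; bid 14 gives 4 > 0. Violating.
Others bid (6, 14, 6): truth gives 0; bid 14 gives 4 > 0. Violating.
Others bid (10, 6, 6): truth gives 0; bid 14 gives 4 > 0. Violating.
Others bid (6, 6, 6): truth gives 4; no alternative beats it.
Others bid (6, 6, 10): truth gives 4; no alternative beats it.
(Checking all 27 profiles: 3 have a profitable deviation, 24 do not.)

3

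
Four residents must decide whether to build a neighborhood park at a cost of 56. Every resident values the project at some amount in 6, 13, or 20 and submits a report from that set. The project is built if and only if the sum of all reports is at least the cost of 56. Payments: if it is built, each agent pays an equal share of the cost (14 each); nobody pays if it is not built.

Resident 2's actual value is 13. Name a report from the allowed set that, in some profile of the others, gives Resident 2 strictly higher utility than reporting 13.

Suppose Resident 1 reports 6, Resident 3 reports 20 and Resident 4 reports 20.
Report 13: project built, pays 14, utility 13 - 14 = -1.
Report 6: project not built, utility 0.
So reporting 6 beats truth here (0 > -1).

6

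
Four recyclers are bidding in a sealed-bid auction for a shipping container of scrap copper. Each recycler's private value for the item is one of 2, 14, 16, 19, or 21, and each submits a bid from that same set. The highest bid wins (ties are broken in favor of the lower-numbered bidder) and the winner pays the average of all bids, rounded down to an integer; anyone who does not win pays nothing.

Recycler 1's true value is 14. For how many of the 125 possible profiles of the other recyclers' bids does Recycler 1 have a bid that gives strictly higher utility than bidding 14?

25

Others bid (2, 2, 2): truth gives 9; bid 2 gives 12 > 9. Violating.
Others bid (2, 2, 16): truth gives 0; bid 16 gives 5 > 0. Violating.
Others bid (2, 2, 19): truth gives 0; bid 19 gives 4 > 0. Violating.
Others bid (2, 2, 21): truth gives 0; bid 21 gives 3 > 0. Violating.
Others bid (2, 2, 14): truth gives 6; no alternative beats it.
Others bid (2, 14, 2): truth gives 6; no alternative beats it.
(Checking all 125 profiles: 25 have a profitable deviation, 100 do not.)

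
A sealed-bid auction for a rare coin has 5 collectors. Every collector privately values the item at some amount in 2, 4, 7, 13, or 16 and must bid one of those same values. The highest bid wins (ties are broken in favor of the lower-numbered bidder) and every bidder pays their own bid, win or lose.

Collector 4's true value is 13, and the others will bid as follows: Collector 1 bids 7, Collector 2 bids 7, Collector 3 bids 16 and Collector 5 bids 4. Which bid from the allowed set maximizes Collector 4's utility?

2

Bid 2: loses but pays 2, utility -2.
Bid 4: loses but pays 4, utility -4.
Bid 7: loses but pays 7, utility -7.
Bid 13: loses but pays 13, utility -13.
Bid 16: loses but pays 16, utility -16.
The best choice is 2 with utility -2.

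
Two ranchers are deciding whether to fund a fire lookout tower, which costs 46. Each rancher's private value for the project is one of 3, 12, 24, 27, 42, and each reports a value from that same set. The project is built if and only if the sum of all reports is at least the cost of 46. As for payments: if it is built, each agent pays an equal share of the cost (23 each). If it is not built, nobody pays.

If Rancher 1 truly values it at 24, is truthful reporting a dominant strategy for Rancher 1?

No

Consider the case where Rancher 2 reports 12.
Truthful report 24: project not built, utility 0.
Report 42 instead: project built, pays 23, utility 24 - 23 = 1.
Since 1 > 0, reporting 42 is strictly better here, so truthful reporting is not dominant.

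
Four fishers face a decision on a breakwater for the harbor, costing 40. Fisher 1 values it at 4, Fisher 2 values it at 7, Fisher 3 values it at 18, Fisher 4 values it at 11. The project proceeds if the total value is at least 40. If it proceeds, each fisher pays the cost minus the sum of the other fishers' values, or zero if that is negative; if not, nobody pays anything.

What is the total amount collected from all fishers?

Total value 40 ≥ cost 40, so it is built.
Fisher 1: others sum to 36; max(0, 40 - 36) = 4.
Fisher 2: others sum to 33; max(0, 40 - 33) = 7.
Fisher 3: others sum to 22; max(0, 40 - 22) = 18.
Fisher 4: others sum to 29; max(0, 40 - 29) = 11.
Total collected = 4 + 7 + 18 + 11 = 40.

40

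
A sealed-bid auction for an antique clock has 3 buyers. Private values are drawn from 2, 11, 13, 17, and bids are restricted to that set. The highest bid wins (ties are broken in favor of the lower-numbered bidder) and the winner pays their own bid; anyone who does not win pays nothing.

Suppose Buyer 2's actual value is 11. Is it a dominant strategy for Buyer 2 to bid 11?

Check each profile of the others' bids and compare truth against every alternative bid.
Others bid (2, 2): truth gives 0, best alternative gives 0.
Others bid (2, 11): truth gives 0, best alternative gives 0.
Others bid (2, 13): truth gives 0, best alternative gives 0.
Others bid (2, 17): truth gives 0, best alternative gives 0.
Others bid (11, 2): truth gives 0, best alternative gives 0.
Others bid (11, 11): truth gives 0, best alternative gives 0.
(Remaining 10 profiles checked similarly; truth is weakly best in each.)
In every case the truthful bid is at least as good as any alternative, so it is a dominant strategy.

Yes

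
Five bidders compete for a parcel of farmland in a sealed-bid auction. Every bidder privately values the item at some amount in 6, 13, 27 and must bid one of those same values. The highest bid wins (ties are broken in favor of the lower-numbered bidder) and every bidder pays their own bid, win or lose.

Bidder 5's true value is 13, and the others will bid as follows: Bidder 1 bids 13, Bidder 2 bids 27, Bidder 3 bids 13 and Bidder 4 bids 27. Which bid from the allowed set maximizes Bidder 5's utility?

Bid 6: loses but pays 6, utility -6.
Bid 13: loses but pays 13, utility -13.
Bid 27: loses but pays 27, utility -27.
The best choice is 6 with utility -6.

6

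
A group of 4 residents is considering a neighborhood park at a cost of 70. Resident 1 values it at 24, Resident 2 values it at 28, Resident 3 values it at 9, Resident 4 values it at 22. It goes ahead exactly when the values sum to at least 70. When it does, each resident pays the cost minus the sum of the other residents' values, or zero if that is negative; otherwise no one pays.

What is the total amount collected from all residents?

35

Total value 83 ≥ cost 70, so it is built.
Resident 1: others sum to 59; max(0, 70 - 59) = 11.
Resident 2: others sum to 55; max(0, 70 - 55) = 15.
Resident 3: others sum to 74; max(0, 70 - 74) = 0.
Resident 4: others sum to 61; max(0, 70 - 61) = 9.
Total collected = 11 + 15 + 0 + 9 = 35.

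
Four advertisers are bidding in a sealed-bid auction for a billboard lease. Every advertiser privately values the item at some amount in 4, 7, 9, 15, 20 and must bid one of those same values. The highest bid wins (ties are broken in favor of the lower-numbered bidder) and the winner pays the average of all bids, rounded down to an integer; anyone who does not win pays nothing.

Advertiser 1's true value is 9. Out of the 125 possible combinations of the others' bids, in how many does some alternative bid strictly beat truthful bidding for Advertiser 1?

Others bid (4, 4, 4): truth gives 4; bid 4 gives 5 > 4. Violating.
Others bid (4, 4, 7): truth gives 3; bid 7 gives 4 > 3. Violating.
Others bid (4, 7, 4): truth gives 3; bid 7 gives 4 > 3. Violating.
Others bid (7, 4, 4): truth gives 3; bid 7 gives 4 > 3. Violating.
Others bid (4, 4, 9): truth gives 3; no alternative beats it.
Others bid (4, 4, 15): truth gives 0; no alternative beats it.
(Checking all 125 profiles: 4 have a profitable deviation, 121 do not.)

4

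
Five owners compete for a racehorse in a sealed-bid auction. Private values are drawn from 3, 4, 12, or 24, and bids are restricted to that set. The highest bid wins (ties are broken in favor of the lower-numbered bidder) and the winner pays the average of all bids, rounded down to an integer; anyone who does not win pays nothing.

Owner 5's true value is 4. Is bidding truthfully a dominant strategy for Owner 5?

Yes

Check each profile of the others' bids and compare truth against every alternative bid.
Others bid (3, 3, 3, 3): truth gives 1, best alternative gives 0.
Others bid (3, 3, 3, 4): truth gives 0, best alternative gives 0.
Others bid (3, 3, 3, 12): truth gives 0, best alternative gives 0.
Others bid (3, 3, 3, 24): truth gives 0, best alternative gives 0.
Others bid (3, 3, 4, 3): truth gives 0, best alternative gives 0.
Others bid (3, 3, 4, 4): truth gives 0, best alternative gives 0.
(Remaining 250 profiles checked similarly; truth is weakly best in each.)
In every case the truthful bid is at least as good as any alternative, so it is a dominant strategy.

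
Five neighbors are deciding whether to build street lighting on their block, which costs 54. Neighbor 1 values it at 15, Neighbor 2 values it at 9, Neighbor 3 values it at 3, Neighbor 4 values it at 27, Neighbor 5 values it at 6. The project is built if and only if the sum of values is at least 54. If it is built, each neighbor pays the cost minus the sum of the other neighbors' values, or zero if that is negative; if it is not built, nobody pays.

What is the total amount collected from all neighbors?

33

Total value 60 ≥ cost 54, so it is built.
Neighbor 1: others sum to 45; max(0, 54 - 45) = 9.
Neighbor 2: others sum to 51; max(0, 54 - 51) = 3.
Neighbor 3: others sum to 57; max(0, 54 - 57) = 0.
Neighbor 4: others sum to 33; max(0, 54 - 33) = 21.
Neighbor 5: others sum to 54; max(0, 54 - 54) = 0.
Total collected = 9 + 3 + 0 + 21 + 0 = 33.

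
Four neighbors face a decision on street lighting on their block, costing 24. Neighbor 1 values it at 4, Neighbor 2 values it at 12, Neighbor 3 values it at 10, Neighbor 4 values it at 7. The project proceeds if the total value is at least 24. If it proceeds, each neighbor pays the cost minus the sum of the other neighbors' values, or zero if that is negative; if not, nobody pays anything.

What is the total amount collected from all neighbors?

4

Total value 33 ≥ cost 24, so it is built.
Neighbor 1: others sum to 29; max(0, 24 - 29) = 0.
Neighbor 2: others sum to 21; max(0, 24 - 21) = 3.
Neighbor 3: others sum to 23; max(0, 24 - 23) = 1.
Neighbor 4: others sum to 26; max(0, 24 - 26) = 0.
Total collected = 0 + 3 + 1 + 0 = 4.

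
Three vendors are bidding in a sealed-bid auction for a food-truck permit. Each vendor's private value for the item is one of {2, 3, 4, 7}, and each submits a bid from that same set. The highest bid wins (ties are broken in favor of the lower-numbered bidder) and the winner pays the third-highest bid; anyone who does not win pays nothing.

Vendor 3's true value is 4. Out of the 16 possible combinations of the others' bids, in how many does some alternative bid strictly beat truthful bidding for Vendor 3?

4

Others bid (2, 4): truth gives 0; bid 7 gives 2 > 0. Violating.
Others bid (3, 4): truth gives 0; bid 7 gives 1 > 0. Violating.
Others bid (4, 2): truth gives 0; bid 7 gives 2 > 0. Violating.
Others bid (4, 3): truth gives 0; bid 7 gives 1 > 0. Violating.
Others bid (2, 2): truth gives 2; no alternative beats it.
Others bid (2, 3): truth gives 2; no alternative beats it.
(Checking all 16 profiles: 4 have a profitable deviation, 12 do not.)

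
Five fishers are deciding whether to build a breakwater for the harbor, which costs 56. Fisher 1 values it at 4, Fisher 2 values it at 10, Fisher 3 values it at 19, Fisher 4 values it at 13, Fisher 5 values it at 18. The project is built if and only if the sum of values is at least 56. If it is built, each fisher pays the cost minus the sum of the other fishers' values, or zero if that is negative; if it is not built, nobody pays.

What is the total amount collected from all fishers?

Total value 64 ≥ cost 56, so it is built.
Fisher 1: others sum to 60; max(0, 56 - 60) = 0.
Fisher 2: others sum to 54; max(0, 56 - 54) = 2.
Fisher 3: others sum to 45; max(0, 56 - 45) = 11.
Fisher 4: others sum to 51; max(0, 56 - 51) = 5.
Fisher 5: others sum to 46; max(0, 56 - 46) = 10.
Total collected = 0 + 2 + 11 + 5 + 10 = 28.

28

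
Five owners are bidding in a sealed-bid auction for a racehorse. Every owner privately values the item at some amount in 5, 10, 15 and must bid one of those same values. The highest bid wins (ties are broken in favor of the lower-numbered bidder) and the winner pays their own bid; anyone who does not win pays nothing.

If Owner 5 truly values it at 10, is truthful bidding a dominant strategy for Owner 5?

Yes

Check each profile of the others' bids and compare truth against every alternative bid.
Others bid (5, 5, 5, 5): truth gives 0, best alternative gives 0.
Others bid (5, 5, 5, 10): truth gives 0, best alternative gives 0.
Others bid (5, 5, 5, 15): truth gives 0, best alternative gives 0.
Others bid (5, 5, 10, 5): truth gives 0, best alternative gives 0.
Others bid (5, 5, 10, 10): truth gives 0, best alternative gives 0.
Others bid (5, 5, 10, 15): truth gives 0, best alternative gives 0.
(Remaining 75 profiles checked similarly; truth is weakly best in each.)
In every case the truthful bid is at least as good as any alternative, so it is a dominant strategy.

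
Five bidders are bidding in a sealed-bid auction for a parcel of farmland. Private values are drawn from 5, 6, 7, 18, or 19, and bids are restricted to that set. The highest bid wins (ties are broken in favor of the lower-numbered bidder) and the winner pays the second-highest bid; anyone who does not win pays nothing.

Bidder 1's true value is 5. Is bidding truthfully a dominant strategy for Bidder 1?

Yes

Check each profile of the others' bids and compare truth against every alternative bid.
Others bid (5, 5, 5, 6): truth gives 0, best alternative gives -1.
Others bid (5, 5, 6, 5): truth gives 0, best alternative gives -1.
Others bid (5, 5, 6, 6): truth gives 0, best alternative gives -1.
Others bid (5, 6, 5, 5): truth gives 0, best alternative gives -1.
Others bid (5, 6, 5, 6): truth gives 0, best alternative gives -1.
Others bid (5, 6, 6, 5): truth gives 0, best alternative gives -1.
(Remaining 619 profiles checked similarly; truth is weakly best in each.)
In every case the truthful bid is at least as good as any alternative, so it is a dominant strategy.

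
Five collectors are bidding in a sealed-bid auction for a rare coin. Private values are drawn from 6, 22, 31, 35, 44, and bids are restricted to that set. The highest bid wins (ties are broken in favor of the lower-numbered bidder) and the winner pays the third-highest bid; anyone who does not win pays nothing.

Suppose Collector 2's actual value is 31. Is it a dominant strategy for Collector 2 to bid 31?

No

Consider the case where Collector 1 bids 6, Collector 3 bids 6, Collector 4 bids 6 and Collector 5 bids 35.
Truthful bid 31: loses, pays 0, utility 0.
Bid 35 instead: wins, pays 6, utility 31 - 6 = 25.
Since 25 > 0, bidding 35 is strictly better here, so truthful bidding is not dominant.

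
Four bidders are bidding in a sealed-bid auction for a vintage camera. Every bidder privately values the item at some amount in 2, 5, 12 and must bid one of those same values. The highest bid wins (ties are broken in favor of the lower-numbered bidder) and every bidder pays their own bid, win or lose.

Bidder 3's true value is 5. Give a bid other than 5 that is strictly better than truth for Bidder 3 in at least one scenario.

2

Suppose Bidder 1 bids 2, Bidder 2 bids 2 and Bidder 4 bids 12.
Bid 5: loses but pays 5, utility -5.
Bid 2: loses but pays 2, utility -2.
So bidding 2 beats truth here (-2 > -5).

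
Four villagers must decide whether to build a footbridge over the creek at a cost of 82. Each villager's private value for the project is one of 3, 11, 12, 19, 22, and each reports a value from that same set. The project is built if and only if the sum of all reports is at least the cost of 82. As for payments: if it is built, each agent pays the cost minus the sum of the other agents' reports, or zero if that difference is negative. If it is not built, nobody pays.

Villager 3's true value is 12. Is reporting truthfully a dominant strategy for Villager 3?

Check each profile of the others' reports and compare truth against every alternative report.
Others report (3, 3, 3): truth gives 0, best alternative gives 0.
Others report (3, 3, 11): truth gives 0, best alternative gives 0.
Others report (3, 3, 12): truth gives 0, best alternative gives 0.
Others report (3, 3, 19): truth gives 0, best alternative gives 0.
Others report (3, 3, 22): truth gives 0, best alternative gives 0.
Others report (3, 11, 3): truth gives 0, best alternative gives 0.
(Remaining 119 profiles checked similarly; truth is weakly best in each.)
In every case the truthful report is at least as good as any alternative, so it is a dominant strategy.

Yes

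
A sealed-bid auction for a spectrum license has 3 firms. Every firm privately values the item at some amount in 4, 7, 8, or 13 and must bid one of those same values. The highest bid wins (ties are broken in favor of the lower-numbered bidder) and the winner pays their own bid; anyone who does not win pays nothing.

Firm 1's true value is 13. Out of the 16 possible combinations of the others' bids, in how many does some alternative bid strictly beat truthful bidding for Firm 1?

9

Others bid (4, 4): truth gives 0; bid 4 gives 9 > 0. Violating.
Others bid (4, 7): truth gives 0; bid 7 gives 6 > 0. Violating.
Others bid (4, 8): truth gives 0; bid 8 gives 5 > 0. Violating.
Others bid (7, 4): truth gives 0; bid 7 gives 6 > 0. Violating.
Others bid (4, 13): truth gives 0; no alternative beats it.
Others bid (7, 13): truth gives 0; no alternative beats it.
(Checking all 16 profiles: 9 have a profitable deviation, 7 do not.)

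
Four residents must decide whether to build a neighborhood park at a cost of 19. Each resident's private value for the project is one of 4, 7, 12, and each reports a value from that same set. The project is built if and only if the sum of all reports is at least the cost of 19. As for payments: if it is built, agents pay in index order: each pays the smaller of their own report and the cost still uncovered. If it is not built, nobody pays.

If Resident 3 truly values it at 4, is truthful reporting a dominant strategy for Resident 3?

Check each profile of the others' reports and compare truth against every alternative report.
Others report (4, 4, 4): truth gives 0, best alternative gives -3.
Others report (4, 4, 7): truth gives 0, best alternative gives -3.
Others report (4, 4, 12): truth gives 0, best alternative gives -3.
Others report (4, 7, 4): truth gives 0, best alternative gives -3.
Others report (4, 7, 7): truth gives 0, best alternative gives -3.
Others report (4, 7, 12): truth gives 0, best alternative gives -3.
(Remaining 21 profiles checked similarly; truth is weakly best in each.)
In every case the truthful report is at least as good as any alternative, so it is a dominant strategy.

Yes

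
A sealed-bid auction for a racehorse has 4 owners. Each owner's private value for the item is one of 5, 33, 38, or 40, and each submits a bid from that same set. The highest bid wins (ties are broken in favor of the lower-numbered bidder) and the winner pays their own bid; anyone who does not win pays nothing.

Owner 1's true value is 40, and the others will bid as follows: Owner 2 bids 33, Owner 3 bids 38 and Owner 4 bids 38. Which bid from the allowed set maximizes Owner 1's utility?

Bid 5: loses, pays 0, utility 0.
Bid 33: loses, pays 0, utility 0.
Bid 38: wins, pays 38, utility 40 - 38 = 2.
Bid 40: wins, pays 40, utility 40 - 40 = 0.
The best choice is 38 with utility 2.

38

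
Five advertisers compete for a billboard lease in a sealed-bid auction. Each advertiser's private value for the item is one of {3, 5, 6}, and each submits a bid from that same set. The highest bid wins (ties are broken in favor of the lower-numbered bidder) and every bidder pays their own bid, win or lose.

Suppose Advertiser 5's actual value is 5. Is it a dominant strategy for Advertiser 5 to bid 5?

No

Consider the case where Advertiser 1 bids 3, Advertiser 2 bids 3, Advertiser 3 bids 3 and Advertiser 4 bids 5.
Truthful bid 5: loses but pays 5, utility -5.
Bid 3 instead: loses but pays 3, utility -3.
Since -3 > -5, bidding 3 is strictly better here, so truthful bidding is not dominant.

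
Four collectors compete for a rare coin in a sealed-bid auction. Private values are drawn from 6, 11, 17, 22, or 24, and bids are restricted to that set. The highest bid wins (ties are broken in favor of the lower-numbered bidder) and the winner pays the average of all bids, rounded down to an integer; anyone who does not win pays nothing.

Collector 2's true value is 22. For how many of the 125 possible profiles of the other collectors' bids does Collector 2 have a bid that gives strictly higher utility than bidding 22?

65

Others bid (6, 6, 6): truth gives 12; bid 11 gives 15 > 12. Violating.
Others bid (6, 6, 11): truth gives 11; bid 11 gives 14 > 11. Violating.
Others bid (6, 6, 17): truth gives 10; bid 17 gives 11 > 10. Violating.
Others bid (6, 6, 24): truth gives 0; bid 24 gives 7 > 0. Violating.
Others bid (6, 6, 22): truth gives 8; no alternative beats it.
Others bid (6, 11, 22): truth gives 7; no alternative beats it.
(Checking all 125 profiles: 65 have a profitable deviation, 60 do not.)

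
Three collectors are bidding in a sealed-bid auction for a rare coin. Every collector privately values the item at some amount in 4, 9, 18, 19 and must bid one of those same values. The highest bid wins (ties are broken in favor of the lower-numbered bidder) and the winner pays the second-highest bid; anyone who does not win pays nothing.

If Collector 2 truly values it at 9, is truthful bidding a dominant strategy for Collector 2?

Yes

Check each profile of the others' bids and compare truth against every alternative bid.
Others bid (4, 4): truth gives 5, best alternative gives 5.
Others bid (4, 9): truth gives 0, best alternative gives 0.
Others bid (4, 18): truth gives 0, best alternative gives 0.
Others bid (4, 19): truth gives 0, best alternative gives 0.
Others bid (9, 4): truth gives 0, best alternative gives 0.
Others bid (9, 9): truth gives 0, best alternative gives 0.
(Remaining 10 profiles checked similarly; truth is weakly best in each.)
In every case the truthful bid is at least as good as any alternative, so it is a dominant strategy.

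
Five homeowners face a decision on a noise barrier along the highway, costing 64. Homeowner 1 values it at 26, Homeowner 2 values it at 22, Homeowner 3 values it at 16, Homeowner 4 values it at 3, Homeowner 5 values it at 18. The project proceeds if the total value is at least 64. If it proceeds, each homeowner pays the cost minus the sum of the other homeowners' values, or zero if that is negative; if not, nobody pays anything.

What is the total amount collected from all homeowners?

Total value 85 ≥ cost 64, so it is built.
Homeowner 1: others sum to 59; max(0, 64 - 59) = 5.
Homeowner 2: others sum to 63; max(0, 64 - 63) = 1.
Homeowner 3: others sum to 69; max(0, 64 - 69) = 0.
Homeowner 4: others sum to 82; max(0, 64 - 82) = 0.
Homeowner 5: others sum to 67; max(0, 64 - 67) = 0.
Total collected = 5 + 1 + 0 + 0 + 0 = 6.

6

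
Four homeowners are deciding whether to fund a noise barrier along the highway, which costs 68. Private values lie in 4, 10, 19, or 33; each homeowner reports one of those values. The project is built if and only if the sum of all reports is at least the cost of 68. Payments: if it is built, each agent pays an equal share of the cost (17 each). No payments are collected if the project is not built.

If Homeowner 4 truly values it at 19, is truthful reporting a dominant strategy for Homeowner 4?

No

Consider the case where Homeowner 1 reports 4, Homeowner 2 reports 4 and Homeowner 3 reports 33.
Truthful report 19: project not built, utility 0.
Report 33 instead: project built, pays 17, utility 19 - 17 = 2.
Since 2 > 0, reporting 33 is strictly better here, so truthful reporting is not dominant.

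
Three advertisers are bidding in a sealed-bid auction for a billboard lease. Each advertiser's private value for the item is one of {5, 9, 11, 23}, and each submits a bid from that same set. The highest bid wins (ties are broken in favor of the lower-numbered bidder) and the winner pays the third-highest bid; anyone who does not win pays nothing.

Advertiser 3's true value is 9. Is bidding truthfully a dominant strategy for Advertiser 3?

Consider the case where Advertiser 1 bids 5 and Advertiser 2 bids 9.
Truthful bid 9: loses, pays 0, utility 0.
Bid 11 instead: wins, pays 5, utility 9 - 5 = 4.
Since 4 > 0, bidding 11 is strictly better here, so truthful bidding is not dominant.

No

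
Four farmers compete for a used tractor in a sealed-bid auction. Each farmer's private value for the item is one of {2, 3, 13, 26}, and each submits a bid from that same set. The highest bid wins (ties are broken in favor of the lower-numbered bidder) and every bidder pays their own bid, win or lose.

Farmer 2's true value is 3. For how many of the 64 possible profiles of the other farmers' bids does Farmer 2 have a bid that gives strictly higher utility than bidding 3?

Others bid (2, 2, 13): truth gives -3; bid 2 gives -2 > -3. Violating.
Others bid (2, 2, 26): truth gives -3; bid 2 gives -2 > -3. Violating.
Others bid (2, 3, 13): truth gives -3; bid 2 gives -2 > -3. Violating.
Others bid (2, 3, 26): truth gives -3; bid 2 gives -2 > -3. Violating.
Others bid (2, 2, 2): truth gives 0; no alternative beats it.
Others bid (2, 2, 3): truth gives 0; no alternative beats it.
(Checking all 64 profiles: 60 have a profitable deviation, 4 do not.)

60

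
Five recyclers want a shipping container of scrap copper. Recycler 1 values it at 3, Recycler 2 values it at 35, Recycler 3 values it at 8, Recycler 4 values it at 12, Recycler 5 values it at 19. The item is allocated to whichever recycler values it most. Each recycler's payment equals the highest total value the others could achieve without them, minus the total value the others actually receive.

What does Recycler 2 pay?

Recycler 2 has the highest value and receives the item.
Without Recycler 2, the item would go to the next-highest value, 19, so the others could achieve 19.
With Recycler 2 present and winning, the others receive nothing, so their total is 0.
Payment = 19 - 0 = 19.

19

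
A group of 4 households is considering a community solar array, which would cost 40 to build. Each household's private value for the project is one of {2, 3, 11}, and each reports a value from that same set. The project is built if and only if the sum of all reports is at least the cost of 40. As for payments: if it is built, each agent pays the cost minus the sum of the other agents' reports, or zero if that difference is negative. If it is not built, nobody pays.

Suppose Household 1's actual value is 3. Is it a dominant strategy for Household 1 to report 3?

Check each profile of the others' reports and compare truth against every alternative report.
Others report (2, 2, 2): truth gives 0, best alternative gives 0.
Others report (2, 2, 3): truth gives 0, best alternative gives 0.
Others report (2, 2, 11): truth gives 0, best alternative gives 0.
Others report (2, 3, 2): truth gives 0, best alternative gives 0.
Others report (2, 3, 3): truth gives 0, best alternative gives 0.
Others report (2, 3, 11): truth gives 0, best alternative gives 0.
(Remaining 21 profiles checked similarly; truth is weakly best in each.)
In every case the truthful report is at least as good as any alternative, so it is a dominant strategy.

Yes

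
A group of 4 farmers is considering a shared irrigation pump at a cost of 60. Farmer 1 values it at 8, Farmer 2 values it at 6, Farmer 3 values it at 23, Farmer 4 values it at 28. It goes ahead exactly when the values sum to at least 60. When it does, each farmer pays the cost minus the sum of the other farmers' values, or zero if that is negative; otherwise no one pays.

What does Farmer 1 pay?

3

Total value 65 ≥ cost 60, so the project is built.
The other farmers' values sum to 57.
Cost minus that sum is 60 - 57 = 3.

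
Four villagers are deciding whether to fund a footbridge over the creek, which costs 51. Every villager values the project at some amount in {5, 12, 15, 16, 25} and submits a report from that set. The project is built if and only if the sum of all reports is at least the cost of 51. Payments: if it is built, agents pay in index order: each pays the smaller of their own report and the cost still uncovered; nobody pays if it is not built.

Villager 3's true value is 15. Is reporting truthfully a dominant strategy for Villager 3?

Consider the case where Villager 1 reports 5, Villager 2 reports 12 and Villager 4 reports 25.
Truthful report 15: project built, pays 15, utility 15 - 15 = 0.
Report 12 instead: project built, pays 12, utility 15 - 12 = 3.
Since 3 > 0, reporting 12 is strictly better here, so truthful reporting is not dominant.

No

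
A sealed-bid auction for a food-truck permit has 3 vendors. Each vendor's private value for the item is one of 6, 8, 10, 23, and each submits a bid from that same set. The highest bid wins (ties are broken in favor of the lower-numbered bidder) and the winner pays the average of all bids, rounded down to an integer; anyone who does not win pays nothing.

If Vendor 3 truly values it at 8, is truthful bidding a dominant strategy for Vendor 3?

Check each profile of the others' bids and compare truth against every alternative bid.
Others bid (6, 6): truth gives 2, best alternative gives 1.
Others bid (6, 8): truth gives 0, best alternative gives 0.
Others bid (6, 10): truth gives 0, best alternative gives 0.
Others bid (6, 23): truth gives 0, best alternative gives 0.
Others bid (8, 6): truth gives 0, best alternative gives 0.
Others bid (8, 8): truth gives 0, best alternative gives 0.
(Remaining 10 profiles checked similarly; truth is weakly best in each.)
In every case the truthful bid is at least as good as any alternative, so it is a dominant strategy.

Yes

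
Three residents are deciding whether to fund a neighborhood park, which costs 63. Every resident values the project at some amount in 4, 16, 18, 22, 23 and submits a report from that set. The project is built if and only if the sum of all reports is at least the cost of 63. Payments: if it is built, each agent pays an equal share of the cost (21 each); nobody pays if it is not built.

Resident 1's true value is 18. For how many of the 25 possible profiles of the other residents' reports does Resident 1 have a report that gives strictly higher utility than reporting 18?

3

Others report (22, 23): truth gives -3; report 4 gives 0 > -3. Violating.
Others report (23, 22): truth gives -3; report 4 gives 0 > -3. Violating.
Others report (23, 23): truth gives -3; report 4 gives 0 > -3. Violating.
Others report (4, 4): truth gives 0; no alternative beats it.
Others report (4, 16): truth gives 0; no alternative beats it.
(Checking all 25 profiles: 3 have a profitable deviation, 22 do not.)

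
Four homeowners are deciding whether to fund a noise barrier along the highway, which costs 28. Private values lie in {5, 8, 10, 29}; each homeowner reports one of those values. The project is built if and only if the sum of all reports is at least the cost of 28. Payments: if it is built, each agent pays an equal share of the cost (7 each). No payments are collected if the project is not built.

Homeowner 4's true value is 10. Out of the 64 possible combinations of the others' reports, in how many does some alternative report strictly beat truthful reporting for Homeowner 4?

1

Others report (5, 5, 5): truth gives 0; report 29 gives 3 > 0. Violating.
Others report (5, 5, 8): truth gives 3; no alternative beats it.
Others report (5, 5, 10): truth gives 3; no alternative beats it.
(Checking all 64 profiles: 1 has a profitable deviation, 63 do not.)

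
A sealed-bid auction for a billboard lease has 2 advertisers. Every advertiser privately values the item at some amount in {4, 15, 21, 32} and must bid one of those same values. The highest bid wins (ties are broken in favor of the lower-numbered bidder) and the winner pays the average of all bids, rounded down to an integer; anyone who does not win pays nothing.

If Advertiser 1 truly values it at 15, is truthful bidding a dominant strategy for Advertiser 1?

Consider the case where Advertiser 2 bids 4.
Truthful bid 15: wins, pays 9, utility 15 - 9 = 6.
Bid 4 instead: wins, pays 4, utility 15 - 4 = 11.
Since 11 > 6, bidding 4 is strictly better here, so truthful bidding is not dominant.

No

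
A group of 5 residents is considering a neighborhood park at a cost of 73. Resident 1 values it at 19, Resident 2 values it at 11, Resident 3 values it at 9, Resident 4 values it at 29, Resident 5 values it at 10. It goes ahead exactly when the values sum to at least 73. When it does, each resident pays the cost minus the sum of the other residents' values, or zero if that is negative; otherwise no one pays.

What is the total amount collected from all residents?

Total value 78 ≥ cost 73, so it is built.
Resident 1: others sum to 59; max(0, 73 - 59) = 14.
Resident 2: others sum to 67; max(0, 73 - 67) = 6.
Resident 3: others sum to 69; max(0, 73 - 69) = 4.
Resident 4: others sum to 49; max(0, 73 - 49) = 24.
Resident 5: others sum to 68; max(0, 73 - 68) = 5.
Total collected = 14 + 6 + 4 + 24 + 5 = 53.

53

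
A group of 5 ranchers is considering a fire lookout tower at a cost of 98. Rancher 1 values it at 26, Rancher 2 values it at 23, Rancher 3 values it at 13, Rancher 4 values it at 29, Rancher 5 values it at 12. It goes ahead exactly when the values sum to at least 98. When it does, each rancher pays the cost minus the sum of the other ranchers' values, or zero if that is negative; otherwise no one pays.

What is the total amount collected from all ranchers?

Total value 103 ≥ cost 98, so it is built.
Rancher 1: others sum to 77; max(0, 98 - 77) = 21.
Rancher 2: others sum to 80; max(0, 98 - 80) = 18.
Rancher 3: others sum to 90; max(0, 98 - 90) = 8.
Rancher 4: others sum to 74; max(0, 98 - 74) = 24.
Rancher 5: others sum to 91; max(0, 98 - 91) = 7.
Total collected = 21 + 18 + 8 + 24 + 7 = 78.

78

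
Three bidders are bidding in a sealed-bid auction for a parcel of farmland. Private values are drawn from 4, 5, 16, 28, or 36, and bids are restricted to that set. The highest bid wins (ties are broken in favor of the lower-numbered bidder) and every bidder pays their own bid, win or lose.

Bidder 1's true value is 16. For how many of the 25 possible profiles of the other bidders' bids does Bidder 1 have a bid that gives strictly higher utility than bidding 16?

Others bid (4, 4): truth gives 0; bid 4 gives 12 > 0. Violating.
Others bid (4, 5): truth gives 0; bid 5 gives 11 > 0. Violating.
Others bid (4, 28): truth gives -16; bid 4 gives -4 > -16. Violating.
Others bid (4, 36): truth gives -16; bid 4 gives -4 > -16. Violating.
Others bid (4, 16): truth gives 0; no alternative beats it.
Others bid (5, 16): truth gives 0; no alternative beats it.
(Checking all 25 profiles: 20 have a profitable deviation, 5 do not.)

20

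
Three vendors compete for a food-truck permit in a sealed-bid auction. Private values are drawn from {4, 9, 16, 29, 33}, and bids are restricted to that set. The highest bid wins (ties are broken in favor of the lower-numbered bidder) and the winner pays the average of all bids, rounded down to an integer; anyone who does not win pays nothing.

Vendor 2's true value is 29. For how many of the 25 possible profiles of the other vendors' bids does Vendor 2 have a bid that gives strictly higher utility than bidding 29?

12

Others bid (4, 4): truth gives 17; bid 9 gives 24 > 17. Violating.
Others bid (4, 9): truth gives 15; bid 9 gives 22 > 15. Violating.
Others bid (4, 16): truth gives 13; bid 16 gives 17 > 13. Violating.
Others bid (4, 33): truth gives 0; bid 33 gives 6 > 0. Violating.
Others bid (4, 29): truth gives 9; no alternative beats it.
Others bid (9, 29): truth gives 7; no alternative beats it.
(Checking all 25 profiles: 12 have a profitable deviation, 13 do not.)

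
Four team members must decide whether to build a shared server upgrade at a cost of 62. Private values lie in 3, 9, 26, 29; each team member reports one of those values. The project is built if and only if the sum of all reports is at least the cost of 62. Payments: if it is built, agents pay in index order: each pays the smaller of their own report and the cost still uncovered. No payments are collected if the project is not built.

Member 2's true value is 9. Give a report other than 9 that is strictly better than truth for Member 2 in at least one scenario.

Suppose Member 1 reports 3, Member 3 reports 29 and Member 4 reports 29.
Report 9: project built, pays 9, utility 9 - 9 = 0.
Report 3: project built, pays 3, utility 9 - 3 = 6.
So reporting 3 beats truth here (6 > 0).

3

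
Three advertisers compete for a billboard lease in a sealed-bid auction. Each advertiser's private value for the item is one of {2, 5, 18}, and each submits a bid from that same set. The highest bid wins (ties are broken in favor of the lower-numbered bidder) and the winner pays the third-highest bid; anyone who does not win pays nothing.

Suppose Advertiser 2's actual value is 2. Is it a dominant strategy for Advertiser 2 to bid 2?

Check each profile of the others' bids and compare truth against every alternative bid.
Others bid (2, 2): truth gives 0, best alternative gives 0.
Others bid (2, 5): truth gives 0, best alternative gives 0.
Others bid (2, 18): truth gives 0, best alternative gives 0.
Others bid (5, 2): truth gives 0, best alternative gives 0.
Others bid (5, 5): truth gives 0, best alternative gives 0.
Others bid (5, 18): truth gives 0, best alternative gives 0.
(Remaining 3 profiles checked similarly; truth is weakly best in each.)
In every case the truthful bid is at least as good as any alternative, so it is a dominant strategy.

Yes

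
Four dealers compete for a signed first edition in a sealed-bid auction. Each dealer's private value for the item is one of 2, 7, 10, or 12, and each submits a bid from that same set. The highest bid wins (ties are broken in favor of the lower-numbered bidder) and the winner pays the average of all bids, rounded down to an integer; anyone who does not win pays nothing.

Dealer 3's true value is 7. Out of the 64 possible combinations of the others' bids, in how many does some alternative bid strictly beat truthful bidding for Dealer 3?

Others bid (2, 2, 10): truth gives 0; bid 10 gives 1 > 0. Violating.
Others bid (2, 7, 2): truth gives 0; bid 10 gives 2 > 0. Violating.
Others bid (2, 7, 7): truth gives 0; bid 10 gives 1 > 0. Violating.
Others bid (2, 10, 2): truth gives 0; bid 12 gives 1 > 0. Violating.
Others bid (2, 2, 2): truth gives 4; no alternative beats it.
Others bid (2, 2, 7): truth gives 3; no alternative beats it.
(Checking all 64 profiles: 8 have a profitable deviation, 56 do not.)

8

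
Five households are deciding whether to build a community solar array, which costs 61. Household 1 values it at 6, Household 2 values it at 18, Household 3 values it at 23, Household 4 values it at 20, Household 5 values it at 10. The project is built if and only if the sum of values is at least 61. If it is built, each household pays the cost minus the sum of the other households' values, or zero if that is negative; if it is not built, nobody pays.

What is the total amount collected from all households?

13

Total value 77 ≥ cost 61, so it is built.
Household 1: others sum to 71; max(0, 61 - 71) = 0.
Household 2: others sum to 59; max(0, 61 - 59) = 2.
Household 3: others sum to 54; max(0, 61 - 54) = 7.
Household 4: others sum to 57; max(0, 61 - 57) = 4.
Household 5: others sum to 67; max(0, 61 - 67) = 0.
Total collected = 0 + 2 + 7 + 4 + 0 = 13.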